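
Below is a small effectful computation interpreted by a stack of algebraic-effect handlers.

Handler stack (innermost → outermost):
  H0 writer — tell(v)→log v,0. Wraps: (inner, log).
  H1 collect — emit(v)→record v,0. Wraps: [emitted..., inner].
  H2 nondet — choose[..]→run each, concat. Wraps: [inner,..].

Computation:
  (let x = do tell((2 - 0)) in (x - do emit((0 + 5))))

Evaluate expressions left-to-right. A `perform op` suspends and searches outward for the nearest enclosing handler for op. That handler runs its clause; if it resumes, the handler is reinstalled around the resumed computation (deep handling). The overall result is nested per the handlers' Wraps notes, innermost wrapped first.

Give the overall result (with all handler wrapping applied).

Answer: [[5, (0, (2))]]

Evaluation trace:
tell(2) @ H0 ⇒ log+=2
emit(5) @ H1 ⇒ out+=5
H0 returns (0, (2))
H1 returns [5, (0, (2))]
H2 returns [[5, (0, (2))]]
= [[5, (0, (2))]]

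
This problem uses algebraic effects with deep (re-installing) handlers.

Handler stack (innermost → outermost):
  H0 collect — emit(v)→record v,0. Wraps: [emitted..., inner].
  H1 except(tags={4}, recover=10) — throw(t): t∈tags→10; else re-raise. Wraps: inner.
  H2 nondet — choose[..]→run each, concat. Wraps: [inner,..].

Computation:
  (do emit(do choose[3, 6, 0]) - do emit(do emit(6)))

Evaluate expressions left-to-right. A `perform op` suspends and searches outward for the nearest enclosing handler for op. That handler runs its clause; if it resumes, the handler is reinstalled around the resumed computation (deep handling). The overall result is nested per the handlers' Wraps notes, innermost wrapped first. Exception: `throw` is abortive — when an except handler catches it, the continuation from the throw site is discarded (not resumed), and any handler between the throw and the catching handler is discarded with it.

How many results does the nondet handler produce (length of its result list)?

Answer: 3

Step-by-step:
choose[3, 6, 0] @ H2
  branch[0] choose=3:
    emit(3) @ H0 ⇒ out+=3
    emit(6) @ H0 ⇒ out+=6
    emit(0) @ H0 ⇒ out+=0
    H0 returns [3, 6, 0, 0]
    H1 returns [3, 6, 0, 0]
    H2 returns [[3, 6, 0, 0]]
  branch[1] choose=6:
    emit(6) @ H0 ⇒ out+=6
    emit(6) @ H0 ⇒ out+=6
    emit(0) @ H0 ⇒ out+=0
    H0 returns [6, 6, 0, 0]
    H1 returns [6, 6, 0, 0]
    H2 returns [[6, 6, 0, 0]]
  branch[2] choose=0:
    emit(0) @ H0 ⇒ out+=0
    emit(6) @ H0 ⇒ out+=6
    emit(0) @ H0 ⇒ out+=0
    H0 returns [0, 6, 0, 0]
    H1 returns [0, 6, 0, 0]
    H2 returns [[0, 6, 0, 0]]
= [[3, 6, 0, 0], [6, 6, 0, 0], [0, 6, 0, 0]]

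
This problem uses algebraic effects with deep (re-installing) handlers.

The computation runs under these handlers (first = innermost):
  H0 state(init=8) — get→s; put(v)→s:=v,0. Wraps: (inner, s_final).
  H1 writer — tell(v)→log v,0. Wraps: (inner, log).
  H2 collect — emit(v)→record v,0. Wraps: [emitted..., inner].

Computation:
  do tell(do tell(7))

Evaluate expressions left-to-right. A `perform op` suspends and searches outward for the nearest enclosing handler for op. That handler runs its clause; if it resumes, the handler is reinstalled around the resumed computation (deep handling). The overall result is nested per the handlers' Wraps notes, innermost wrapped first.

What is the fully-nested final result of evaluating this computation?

Step-by-step:
tell(7) @ H1 ⇒ log+=7
tell(0) @ H1 ⇒ log+=0
H0 returns (0, 8)
H1 returns ((0, 8), (7, 0))
H2 returns [((0, 8), (7, 0))]
= [((0, 8), (7, 0))]

Answer: [((0, 8), (7, 0))]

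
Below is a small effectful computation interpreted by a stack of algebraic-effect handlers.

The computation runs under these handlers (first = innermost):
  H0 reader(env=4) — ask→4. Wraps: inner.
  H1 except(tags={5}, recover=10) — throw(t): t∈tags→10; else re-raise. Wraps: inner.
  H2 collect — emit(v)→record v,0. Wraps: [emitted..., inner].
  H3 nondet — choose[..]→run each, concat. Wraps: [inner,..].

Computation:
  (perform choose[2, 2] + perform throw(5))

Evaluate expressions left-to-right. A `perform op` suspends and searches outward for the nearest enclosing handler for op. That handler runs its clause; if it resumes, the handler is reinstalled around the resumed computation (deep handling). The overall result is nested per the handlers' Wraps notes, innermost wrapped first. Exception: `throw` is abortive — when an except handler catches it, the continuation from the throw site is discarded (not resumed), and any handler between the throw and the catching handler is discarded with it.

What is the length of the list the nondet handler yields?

Evaluation trace:
choose[2, 2] @ H3
  branch[0] choose=2:
    throw(5) @ H1 caught ⇒ 10
    H2 returns [10]
    H3 returns [[10]]
  branch[1] choose=2:
    throw(5) @ H1 caught ⇒ 10
    H2 returns [10]
    H3 returns [[10]]
= [[10], [10]]

Answer: 2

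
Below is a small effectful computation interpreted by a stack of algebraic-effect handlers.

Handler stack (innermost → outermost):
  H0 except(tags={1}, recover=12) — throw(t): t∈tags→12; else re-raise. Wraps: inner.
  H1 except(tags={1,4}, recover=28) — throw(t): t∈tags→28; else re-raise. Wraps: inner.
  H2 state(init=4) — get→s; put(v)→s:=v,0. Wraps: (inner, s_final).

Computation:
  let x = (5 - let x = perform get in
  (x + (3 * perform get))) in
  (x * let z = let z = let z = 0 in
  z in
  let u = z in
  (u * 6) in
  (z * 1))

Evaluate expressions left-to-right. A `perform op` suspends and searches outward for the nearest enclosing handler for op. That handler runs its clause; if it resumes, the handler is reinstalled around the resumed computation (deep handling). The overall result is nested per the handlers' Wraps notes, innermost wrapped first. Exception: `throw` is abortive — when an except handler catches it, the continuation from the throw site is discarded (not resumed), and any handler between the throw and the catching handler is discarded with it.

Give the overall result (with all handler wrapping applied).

Answer: (0, 4)

Step-by-step:
get @ H2 ⇒ 4
get @ H2 ⇒ 4
H0 returns 0
H1 returns 0
H2 returns (0, 4)
= (0, 4)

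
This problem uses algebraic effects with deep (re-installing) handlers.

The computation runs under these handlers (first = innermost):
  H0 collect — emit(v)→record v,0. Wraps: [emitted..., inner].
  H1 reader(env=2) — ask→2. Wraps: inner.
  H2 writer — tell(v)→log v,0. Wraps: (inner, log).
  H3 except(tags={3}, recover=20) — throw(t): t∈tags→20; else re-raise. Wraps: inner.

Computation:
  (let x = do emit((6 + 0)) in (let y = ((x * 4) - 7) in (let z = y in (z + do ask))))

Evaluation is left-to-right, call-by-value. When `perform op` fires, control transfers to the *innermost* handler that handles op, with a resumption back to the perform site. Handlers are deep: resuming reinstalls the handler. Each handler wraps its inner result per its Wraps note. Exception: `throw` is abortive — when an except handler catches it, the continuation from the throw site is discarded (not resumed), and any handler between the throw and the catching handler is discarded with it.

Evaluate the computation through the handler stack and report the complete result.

Evaluation trace:
emit(6) @ H0 ⇒ out+=6
ask @ H1 ⇒ 2
H0 returns [6, -5]
H1 returns [6, -5]
H2 returns ([6, -5], ())
H3 returns ([6, -5], ())
= ([6, -5], ())

Answer: ([6, -5], ())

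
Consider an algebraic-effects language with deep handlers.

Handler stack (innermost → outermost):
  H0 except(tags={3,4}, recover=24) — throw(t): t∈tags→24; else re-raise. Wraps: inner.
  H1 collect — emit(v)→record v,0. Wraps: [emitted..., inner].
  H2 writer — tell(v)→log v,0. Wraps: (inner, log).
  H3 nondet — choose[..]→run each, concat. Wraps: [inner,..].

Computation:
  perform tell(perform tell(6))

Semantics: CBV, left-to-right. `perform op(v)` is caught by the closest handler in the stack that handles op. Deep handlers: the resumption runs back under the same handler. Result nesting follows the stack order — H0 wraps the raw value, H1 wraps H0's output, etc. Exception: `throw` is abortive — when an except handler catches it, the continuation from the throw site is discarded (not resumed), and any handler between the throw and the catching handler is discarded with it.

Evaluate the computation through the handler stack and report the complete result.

Answer: [([0], (6, 0))]

Step-by-step:
tell(6) @ H2 ⇒ log+=6
tell(0) @ H2 ⇒ log+=0
H0 returns 0
H1 returns [0]
H2 returns ([0], (6, 0))
H3 returns [([0], (6, 0))]
= [([0], (6, 0))]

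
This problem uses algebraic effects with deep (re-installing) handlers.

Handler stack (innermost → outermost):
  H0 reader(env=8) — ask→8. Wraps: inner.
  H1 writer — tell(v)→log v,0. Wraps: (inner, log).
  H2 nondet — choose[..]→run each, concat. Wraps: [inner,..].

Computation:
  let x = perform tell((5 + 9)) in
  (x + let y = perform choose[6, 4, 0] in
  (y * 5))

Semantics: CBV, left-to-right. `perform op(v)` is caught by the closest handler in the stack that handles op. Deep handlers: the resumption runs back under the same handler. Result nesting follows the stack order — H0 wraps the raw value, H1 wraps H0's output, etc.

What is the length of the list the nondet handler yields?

Answer: 3

Working:
tell(14) @ H1 ⇒ log+=14
choose[6, 4, 0] @ H2
  branch[0] choose=6:
    H0 returns 30
    H1 returns (30, (14))
    H2 returns [(30, (14))]
  branch[1] choose=4:
    H0 returns 20
    H1 returns (20, (14))
    H2 returns [(20, (14))]
  branch[2] choose=0:
    H0 returns 0
    H1 returns (0, (14))
    H2 returns [(0, (14))]
= [(30, (14)), (20, (14)), (0, (14))]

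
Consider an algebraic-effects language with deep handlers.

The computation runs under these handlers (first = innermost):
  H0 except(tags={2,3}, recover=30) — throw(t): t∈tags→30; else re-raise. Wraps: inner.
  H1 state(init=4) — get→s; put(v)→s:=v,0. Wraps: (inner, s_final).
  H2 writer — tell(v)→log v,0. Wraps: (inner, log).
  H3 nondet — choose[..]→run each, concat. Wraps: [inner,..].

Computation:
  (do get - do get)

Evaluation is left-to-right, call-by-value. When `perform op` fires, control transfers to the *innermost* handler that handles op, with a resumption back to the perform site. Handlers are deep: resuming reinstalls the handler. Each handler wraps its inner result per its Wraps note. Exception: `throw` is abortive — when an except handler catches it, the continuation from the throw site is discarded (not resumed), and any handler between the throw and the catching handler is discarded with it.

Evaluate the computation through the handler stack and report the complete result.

Answer: [((0, 4), ())]

Evaluation trace:
get @ H1 ⇒ 4
get @ H1 ⇒ 4
H0 returns 0
H1 returns (0, 4)
H2 returns ((0, 4), ())
H3 returns [((0, 4), ())]
= [((0, 4), ())]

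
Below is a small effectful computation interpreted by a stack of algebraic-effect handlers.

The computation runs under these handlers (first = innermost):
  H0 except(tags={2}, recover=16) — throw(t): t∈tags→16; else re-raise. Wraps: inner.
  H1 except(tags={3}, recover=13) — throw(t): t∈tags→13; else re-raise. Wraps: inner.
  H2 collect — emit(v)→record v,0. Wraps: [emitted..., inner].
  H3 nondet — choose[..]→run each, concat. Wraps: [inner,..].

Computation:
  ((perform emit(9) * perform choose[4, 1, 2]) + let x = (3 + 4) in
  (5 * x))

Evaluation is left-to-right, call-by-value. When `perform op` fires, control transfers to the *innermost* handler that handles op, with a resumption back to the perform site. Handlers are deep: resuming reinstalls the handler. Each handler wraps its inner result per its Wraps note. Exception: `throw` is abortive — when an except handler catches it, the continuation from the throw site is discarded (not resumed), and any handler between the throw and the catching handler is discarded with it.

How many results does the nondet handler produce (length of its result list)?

Step-by-step:
emit(9) @ H2 ⇒ out+=9
choose[4, 1, 2] @ H3
  branch[0] choose=4:
    H0 returns 35
    H1 returns 35
    H2 returns [9, 35]
    H3 returns [[9, 35]]
  branch[1] choose=1:
    H0 returns 35
    H1 returns 35
    H2 returns [9, 35]
    H3 returns [[9, 35]]
  branch[2] choose=2:
    H0 returns 35
    H1 returns 35
    H2 returns [9, 35]
    H3 returns [[9, 35]]
= [[9, 35], [9, 35], [9, 35]]

Answer: 3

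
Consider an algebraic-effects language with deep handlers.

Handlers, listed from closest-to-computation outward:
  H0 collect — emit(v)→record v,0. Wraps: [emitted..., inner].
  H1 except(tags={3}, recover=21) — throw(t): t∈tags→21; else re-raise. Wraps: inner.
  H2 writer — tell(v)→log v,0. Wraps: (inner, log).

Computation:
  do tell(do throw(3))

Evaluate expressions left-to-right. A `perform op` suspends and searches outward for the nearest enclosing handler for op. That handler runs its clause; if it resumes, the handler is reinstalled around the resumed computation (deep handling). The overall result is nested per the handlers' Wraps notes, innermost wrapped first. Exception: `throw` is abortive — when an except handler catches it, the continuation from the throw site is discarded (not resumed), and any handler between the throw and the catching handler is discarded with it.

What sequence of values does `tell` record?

Working:
throw(3) @ H1 caught ⇒ 21
H2 returns (21, ())
= (21, ())

Answer: ()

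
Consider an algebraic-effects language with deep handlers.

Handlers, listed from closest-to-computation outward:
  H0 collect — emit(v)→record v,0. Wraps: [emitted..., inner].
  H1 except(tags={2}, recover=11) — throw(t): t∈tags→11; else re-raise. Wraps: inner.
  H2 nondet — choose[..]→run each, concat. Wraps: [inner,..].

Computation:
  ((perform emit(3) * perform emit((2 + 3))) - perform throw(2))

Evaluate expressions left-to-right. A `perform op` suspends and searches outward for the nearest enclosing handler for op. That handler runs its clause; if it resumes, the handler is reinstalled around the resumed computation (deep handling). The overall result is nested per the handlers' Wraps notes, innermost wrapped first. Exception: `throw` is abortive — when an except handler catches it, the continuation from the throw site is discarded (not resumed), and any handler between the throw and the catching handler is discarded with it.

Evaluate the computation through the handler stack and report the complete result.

Answer: [11]

Step-by-step:
emit(3) @ H0 ⇒ out+=3
emit(5) @ H0 ⇒ out+=5
throw(2) @ H1 caught ⇒ 11
H2 returns [11]
= [11]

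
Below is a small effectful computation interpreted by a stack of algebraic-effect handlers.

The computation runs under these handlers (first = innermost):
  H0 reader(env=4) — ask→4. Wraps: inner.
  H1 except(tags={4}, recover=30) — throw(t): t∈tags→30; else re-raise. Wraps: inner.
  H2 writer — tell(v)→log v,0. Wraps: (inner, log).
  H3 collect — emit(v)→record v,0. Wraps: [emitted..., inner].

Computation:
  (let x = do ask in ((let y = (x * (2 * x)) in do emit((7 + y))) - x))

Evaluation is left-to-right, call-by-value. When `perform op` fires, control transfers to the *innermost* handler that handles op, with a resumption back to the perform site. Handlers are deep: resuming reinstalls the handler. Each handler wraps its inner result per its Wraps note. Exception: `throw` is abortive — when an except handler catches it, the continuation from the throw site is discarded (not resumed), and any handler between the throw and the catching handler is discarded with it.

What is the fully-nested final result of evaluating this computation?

Answer: [39, (-4, ())]

Working:
ask @ H0 ⇒ 4
emit(39) @ H3 ⇒ out+=39
H0 returns -4
H1 returns -4
H2 returns (-4, ())
H3 returns [39, (-4, ())]
= [39, (-4, ())]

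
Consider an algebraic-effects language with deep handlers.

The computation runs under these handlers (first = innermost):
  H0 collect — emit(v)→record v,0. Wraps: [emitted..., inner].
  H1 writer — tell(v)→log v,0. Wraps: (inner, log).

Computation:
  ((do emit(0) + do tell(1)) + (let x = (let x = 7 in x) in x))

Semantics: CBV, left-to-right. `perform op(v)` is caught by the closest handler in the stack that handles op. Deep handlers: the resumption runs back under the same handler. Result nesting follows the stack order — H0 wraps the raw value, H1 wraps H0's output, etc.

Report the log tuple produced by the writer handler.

Step-by-step:
emit(0) @ H0 ⇒ out+=0
tell(1) @ H1 ⇒ log+=1
H0 returns [0, 7]
H1 returns ([0, 7], (1))
= ([0, 7], (1))

Answer: (1)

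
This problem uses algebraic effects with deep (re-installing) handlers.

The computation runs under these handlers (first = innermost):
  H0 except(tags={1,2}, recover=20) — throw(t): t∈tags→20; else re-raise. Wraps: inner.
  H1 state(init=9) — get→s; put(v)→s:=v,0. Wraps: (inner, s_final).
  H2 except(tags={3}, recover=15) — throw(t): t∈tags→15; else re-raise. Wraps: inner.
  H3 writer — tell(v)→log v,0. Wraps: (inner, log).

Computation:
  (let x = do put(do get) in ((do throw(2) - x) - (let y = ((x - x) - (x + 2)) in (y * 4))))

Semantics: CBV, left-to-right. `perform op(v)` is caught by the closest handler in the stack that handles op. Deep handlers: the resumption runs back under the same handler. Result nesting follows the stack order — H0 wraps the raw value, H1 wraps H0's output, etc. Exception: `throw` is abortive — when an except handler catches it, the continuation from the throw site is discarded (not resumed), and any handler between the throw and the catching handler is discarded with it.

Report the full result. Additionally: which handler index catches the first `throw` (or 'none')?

Answer: ((20, 9), ()) ; first throw caught by: H0

Working:
get @ H1 ⇒ 9
put(9) @ H1 ⇒ s:=9
throw(2) @ H0 caught ⇒ 20
H1 returns (20, 9)
H2 returns (20, 9)
H3 returns ((20, 9), ())
= ((20, 9), ())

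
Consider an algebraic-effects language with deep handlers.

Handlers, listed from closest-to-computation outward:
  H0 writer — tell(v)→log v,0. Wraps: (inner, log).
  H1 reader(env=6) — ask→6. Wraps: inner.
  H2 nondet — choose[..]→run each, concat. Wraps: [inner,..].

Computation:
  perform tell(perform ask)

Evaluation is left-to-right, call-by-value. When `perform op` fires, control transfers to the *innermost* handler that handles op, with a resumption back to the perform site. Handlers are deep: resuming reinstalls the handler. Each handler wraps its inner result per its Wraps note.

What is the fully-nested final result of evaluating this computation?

Step-by-step:
ask @ H1 ⇒ 6
tell(6) @ H0 ⇒ log+=6
H0 returns (0, (6))
H1 returns (0, (6))
H2 returns [(0, (6))]
= [(0, (6))]

Answer: [(0, (6))]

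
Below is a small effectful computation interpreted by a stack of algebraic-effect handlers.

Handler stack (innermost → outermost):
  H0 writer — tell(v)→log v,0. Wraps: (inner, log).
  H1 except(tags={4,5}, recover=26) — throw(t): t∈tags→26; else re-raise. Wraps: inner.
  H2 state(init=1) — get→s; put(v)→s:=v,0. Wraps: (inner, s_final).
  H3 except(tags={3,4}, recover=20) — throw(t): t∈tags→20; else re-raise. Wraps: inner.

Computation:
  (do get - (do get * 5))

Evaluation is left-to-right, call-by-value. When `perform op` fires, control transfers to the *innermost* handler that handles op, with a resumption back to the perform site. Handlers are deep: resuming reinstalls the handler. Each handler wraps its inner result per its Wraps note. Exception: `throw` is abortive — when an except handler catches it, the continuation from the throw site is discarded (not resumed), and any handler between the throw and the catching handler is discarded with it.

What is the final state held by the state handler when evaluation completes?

Evaluation trace:
get @ H2 ⇒ 1
get @ H2 ⇒ 1
H0 returns (-4, ())
H1 returns (-4, ())
H2 returns ((-4, ()), 1)
H3 returns ((-4, ()), 1)
= ((-4, ()), 1)

Answer: 1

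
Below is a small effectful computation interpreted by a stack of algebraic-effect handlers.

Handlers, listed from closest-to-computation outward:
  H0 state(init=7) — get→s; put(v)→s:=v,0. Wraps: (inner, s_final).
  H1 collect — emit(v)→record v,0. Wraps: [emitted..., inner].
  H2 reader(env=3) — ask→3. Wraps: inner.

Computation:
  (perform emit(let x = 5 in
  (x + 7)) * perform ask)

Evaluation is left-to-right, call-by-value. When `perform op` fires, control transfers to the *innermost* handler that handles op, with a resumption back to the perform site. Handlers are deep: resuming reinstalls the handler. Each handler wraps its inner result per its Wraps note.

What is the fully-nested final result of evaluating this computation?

Answer: [12, (0, 7)]

Step-by-step:
emit(12) @ H1 ⇒ out+=12
ask @ H2 ⇒ 3
H0 returns (0, 7)
H1 returns [12, (0, 7)]
H2 returns [12, (0, 7)]
= [12, (0, 7)]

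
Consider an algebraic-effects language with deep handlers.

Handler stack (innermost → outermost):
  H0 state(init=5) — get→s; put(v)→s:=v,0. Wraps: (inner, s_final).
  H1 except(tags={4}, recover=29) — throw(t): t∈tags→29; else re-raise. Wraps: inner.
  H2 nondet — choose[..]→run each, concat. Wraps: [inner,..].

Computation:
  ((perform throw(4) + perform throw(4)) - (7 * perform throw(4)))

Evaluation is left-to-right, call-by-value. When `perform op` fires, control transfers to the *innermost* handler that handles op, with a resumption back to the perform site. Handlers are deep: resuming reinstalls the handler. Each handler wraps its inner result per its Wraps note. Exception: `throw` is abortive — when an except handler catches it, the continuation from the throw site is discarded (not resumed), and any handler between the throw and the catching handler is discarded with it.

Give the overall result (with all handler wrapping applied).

Answer: [29]

Step-by-step:
throw(4) @ H1 caught ⇒ 29
H2 returns [29]
= [29]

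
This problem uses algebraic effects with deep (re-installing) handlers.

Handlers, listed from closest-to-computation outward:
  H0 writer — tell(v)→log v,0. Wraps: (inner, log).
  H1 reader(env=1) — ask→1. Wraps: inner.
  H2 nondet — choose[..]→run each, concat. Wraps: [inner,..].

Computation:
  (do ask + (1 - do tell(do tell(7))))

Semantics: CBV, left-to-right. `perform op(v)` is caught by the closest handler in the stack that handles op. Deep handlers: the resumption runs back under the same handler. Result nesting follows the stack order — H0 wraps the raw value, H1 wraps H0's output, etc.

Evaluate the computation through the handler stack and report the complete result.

Answer: [(2, (7, 0))]

Step-by-step:
ask @ H1 ⇒ 1
tell(7) @ H0 ⇒ log+=7
tell(0) @ H0 ⇒ log+=0
H0 returns (2, (7, 0))
H1 returns (2, (7, 0))
H2 returns [(2, (7, 0))]
= [(2, (7, 0))]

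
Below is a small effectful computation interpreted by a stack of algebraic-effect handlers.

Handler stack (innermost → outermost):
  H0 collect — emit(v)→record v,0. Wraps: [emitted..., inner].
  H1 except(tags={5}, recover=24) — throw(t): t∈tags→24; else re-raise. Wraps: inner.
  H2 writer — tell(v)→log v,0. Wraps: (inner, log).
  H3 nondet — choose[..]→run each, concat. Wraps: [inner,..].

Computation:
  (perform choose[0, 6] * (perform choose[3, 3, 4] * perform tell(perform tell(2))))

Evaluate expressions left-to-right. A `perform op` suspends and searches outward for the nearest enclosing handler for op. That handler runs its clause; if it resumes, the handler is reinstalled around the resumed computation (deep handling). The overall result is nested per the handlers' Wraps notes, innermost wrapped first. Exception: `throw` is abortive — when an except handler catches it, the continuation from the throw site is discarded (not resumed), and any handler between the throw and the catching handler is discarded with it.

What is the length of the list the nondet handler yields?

Answer: 6

Evaluation trace:
choose[0, 6] @ H3
  branch[0] choose=0:
    choose[3, 3, 4] @ H3
      branch[0] choose=3:
        tell(2) @ H2 ⇒ log+=2
        tell(0) @ H2 ⇒ log+=0
        H0 returns [0]
        H1 returns [0]
        H2 returns ([0], (2, 0))
        H3 returns [([0], (2, 0))]
      branch[1] choose=3:
        tell(2) @ H2 ⇒ log+=2
        tell(0) @ H2 ⇒ log+=0
        H0 returns [0]
        H1 returns [0]
        H2 returns ([0], (2, 0))
        H3 returns [([0], (2, 0))]
      branch[2] choose=4:
        tell(2) @ H2 ⇒ log+=2
        tell(0) @ H2 ⇒ log+=0
        H0 returns [0]
        H1 returns [0]
        H2 returns ([0], (2, 0))
        H3 returns [([0], (2, 0))]
  branch[1] choose=6:
    choose[3, 3, 4] @ H3
      branch[0] choose=3:
        tell(2) @ H2 ⇒ log+=2
        tell(0) @ H2 ⇒ log+=0
        H0 returns [0]
        H1 returns [0]
        H2 returns ([0], (2, 0))
        H3 returns [([0], (2, 0))]
      branch[1] choose=3:
        tell(2) @ H2 ⇒ log+=2
        tell(0) @ H2 ⇒ log+=0
        H0 returns [0]
        H1 returns [0]
        H2 returns ([0], (2, 0))
        H3 returns [([0], (2, 0))]
      branch[2] choose=4:
        tell(2) @ H2 ⇒ log+=2
        tell(0) @ H2 ⇒ log+=0
        H0 returns [0]
        H1 returns [0]
        H2 returns ([0], (2, 0))
        H3 returns [([0], (2, 0))]
= [([0], (2, 0)), ([0], (2, 0)), ([0], (2, 0)), ([0], (2, 0)), ([0], (2, 0)), ([0], (2, 0))]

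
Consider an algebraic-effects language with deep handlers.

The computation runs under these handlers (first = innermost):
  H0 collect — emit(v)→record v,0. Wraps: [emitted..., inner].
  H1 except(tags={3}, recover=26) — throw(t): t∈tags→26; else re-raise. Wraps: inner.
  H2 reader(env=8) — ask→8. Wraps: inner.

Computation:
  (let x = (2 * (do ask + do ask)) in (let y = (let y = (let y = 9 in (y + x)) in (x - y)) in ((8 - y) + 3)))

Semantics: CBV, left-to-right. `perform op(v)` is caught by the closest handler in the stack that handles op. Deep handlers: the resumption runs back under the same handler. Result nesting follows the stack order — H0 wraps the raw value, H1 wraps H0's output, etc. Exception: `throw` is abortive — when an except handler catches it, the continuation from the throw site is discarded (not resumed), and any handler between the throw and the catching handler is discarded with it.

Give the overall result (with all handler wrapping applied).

Evaluation trace:
ask @ H2 ⇒ 8
ask @ H2 ⇒ 8
H0 returns [20]
H1 returns [20]
H2 returns [20]
= [20]

Answer: [20]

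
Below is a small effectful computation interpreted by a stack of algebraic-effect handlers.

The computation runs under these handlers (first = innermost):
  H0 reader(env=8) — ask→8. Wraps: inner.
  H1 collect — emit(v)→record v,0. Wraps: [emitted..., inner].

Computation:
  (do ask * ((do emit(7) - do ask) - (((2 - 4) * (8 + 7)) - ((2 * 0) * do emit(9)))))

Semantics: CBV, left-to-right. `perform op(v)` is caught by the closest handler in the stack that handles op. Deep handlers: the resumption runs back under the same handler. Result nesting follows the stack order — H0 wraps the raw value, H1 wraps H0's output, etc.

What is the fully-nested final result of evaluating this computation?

Answer: [7, 9, 176]

Step-by-step:
ask @ H0 ⇒ 8
emit(7) @ H1 ⇒ out+=7
ask @ H0 ⇒ 8
emit(9) @ H1 ⇒ out+=9
H0 returns 176
H1 returns [7, 9, 176]
= [7, 9, 176]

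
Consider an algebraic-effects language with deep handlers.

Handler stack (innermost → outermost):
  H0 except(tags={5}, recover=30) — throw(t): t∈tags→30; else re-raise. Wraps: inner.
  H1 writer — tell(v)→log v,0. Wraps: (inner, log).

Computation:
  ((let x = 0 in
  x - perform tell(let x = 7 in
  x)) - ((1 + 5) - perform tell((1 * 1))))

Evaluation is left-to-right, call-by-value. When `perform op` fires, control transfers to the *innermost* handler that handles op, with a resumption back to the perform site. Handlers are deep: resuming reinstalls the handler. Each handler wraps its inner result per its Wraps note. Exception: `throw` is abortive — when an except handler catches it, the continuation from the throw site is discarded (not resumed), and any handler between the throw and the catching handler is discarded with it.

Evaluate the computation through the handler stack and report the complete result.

Answer: (-6, (7, 1))

Working:
tell(7) @ H1 ⇒ log+=7
tell(1) @ H1 ⇒ log+=1
H0 returns -6
H1 returns (-6, (7, 1))
= (-6, (7, 1))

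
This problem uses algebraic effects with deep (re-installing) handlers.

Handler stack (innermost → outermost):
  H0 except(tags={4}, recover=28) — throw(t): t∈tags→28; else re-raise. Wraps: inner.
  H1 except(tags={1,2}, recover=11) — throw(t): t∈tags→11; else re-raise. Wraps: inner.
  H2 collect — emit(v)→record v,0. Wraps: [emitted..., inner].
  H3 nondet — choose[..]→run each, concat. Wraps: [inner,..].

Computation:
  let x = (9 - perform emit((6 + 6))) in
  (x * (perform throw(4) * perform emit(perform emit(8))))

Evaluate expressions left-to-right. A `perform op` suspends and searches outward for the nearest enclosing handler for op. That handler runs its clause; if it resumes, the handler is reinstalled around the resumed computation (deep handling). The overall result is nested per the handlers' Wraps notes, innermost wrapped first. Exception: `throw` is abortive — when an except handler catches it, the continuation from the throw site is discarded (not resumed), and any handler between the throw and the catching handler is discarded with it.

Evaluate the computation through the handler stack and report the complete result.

Evaluation trace:
emit(12) @ H2 ⇒ out+=12
throw(4) @ H0 caught ⇒ 28
H1 returns 28
H2 returns [12, 28]
H3 returns [[12, 28]]
= [[12, 28]]

Answer: [[12, 28]]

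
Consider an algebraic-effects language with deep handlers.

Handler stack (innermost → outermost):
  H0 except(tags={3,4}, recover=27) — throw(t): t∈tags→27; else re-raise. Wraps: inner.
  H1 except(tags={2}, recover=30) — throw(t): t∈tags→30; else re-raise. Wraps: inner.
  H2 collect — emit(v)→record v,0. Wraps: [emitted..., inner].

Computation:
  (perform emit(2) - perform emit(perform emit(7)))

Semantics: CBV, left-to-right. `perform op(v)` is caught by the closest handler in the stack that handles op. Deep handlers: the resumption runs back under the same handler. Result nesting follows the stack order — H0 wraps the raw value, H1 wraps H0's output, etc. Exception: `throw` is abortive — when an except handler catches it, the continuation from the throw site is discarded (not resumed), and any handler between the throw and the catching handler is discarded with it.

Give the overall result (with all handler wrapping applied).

Answer: [2, 7, 0, 0]

Step-by-step:
emit(2) @ H2 ⇒ out+=2
emit(7) @ H2 ⇒ out+=7
emit(0) @ H2 ⇒ out+=0
H0 returns 0
H1 returns 0
H2 returns [2, 7, 0, 0]
= [2, 7, 0, 0]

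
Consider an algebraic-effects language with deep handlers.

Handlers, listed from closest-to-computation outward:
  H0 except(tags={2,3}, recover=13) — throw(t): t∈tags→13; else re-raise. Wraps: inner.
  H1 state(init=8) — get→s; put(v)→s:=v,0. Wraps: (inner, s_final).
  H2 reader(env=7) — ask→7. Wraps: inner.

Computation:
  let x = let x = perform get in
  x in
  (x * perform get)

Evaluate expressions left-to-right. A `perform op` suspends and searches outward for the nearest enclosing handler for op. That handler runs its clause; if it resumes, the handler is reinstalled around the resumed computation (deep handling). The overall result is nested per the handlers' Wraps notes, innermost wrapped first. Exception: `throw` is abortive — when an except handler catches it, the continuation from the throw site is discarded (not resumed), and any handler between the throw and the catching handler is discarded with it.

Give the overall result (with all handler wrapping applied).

Working:
get @ H1 ⇒ 8
get @ H1 ⇒ 8
H0 returns 64
H1 returns (64, 8)
H2 returns (64, 8)
= (64, 8)

Answer: (64, 8)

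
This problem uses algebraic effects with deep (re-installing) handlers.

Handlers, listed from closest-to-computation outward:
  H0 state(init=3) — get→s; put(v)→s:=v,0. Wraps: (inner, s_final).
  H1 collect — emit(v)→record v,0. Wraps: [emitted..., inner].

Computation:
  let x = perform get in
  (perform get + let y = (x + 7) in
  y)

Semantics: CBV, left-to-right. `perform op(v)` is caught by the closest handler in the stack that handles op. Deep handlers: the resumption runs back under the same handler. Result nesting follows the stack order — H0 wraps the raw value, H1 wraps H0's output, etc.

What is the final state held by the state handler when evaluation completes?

Evaluation trace:
get @ H0 ⇒ 3
get @ H0 ⇒ 3
H0 returns (13, 3)
H1 returns [(13, 3)]
= [(13, 3)]

Answer: 3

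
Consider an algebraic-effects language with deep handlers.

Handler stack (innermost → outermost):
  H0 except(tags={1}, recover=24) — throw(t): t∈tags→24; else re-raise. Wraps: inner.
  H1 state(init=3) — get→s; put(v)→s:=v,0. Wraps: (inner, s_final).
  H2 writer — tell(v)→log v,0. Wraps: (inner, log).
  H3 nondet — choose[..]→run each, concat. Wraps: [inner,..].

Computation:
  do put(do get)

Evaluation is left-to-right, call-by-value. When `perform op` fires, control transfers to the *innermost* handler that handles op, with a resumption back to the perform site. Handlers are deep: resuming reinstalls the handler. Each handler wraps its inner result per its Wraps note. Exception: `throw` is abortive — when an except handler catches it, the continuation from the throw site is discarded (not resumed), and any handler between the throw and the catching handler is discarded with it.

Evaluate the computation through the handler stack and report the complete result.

Working:
get @ H1 ⇒ 3
put(3) @ H1 ⇒ s:=3
H0 returns 0
H1 returns (0, 3)
H2 returns ((0, 3), ())
H3 returns [((0, 3), ())]
= [((0, 3), ())]

Answer: [((0, 3), ())]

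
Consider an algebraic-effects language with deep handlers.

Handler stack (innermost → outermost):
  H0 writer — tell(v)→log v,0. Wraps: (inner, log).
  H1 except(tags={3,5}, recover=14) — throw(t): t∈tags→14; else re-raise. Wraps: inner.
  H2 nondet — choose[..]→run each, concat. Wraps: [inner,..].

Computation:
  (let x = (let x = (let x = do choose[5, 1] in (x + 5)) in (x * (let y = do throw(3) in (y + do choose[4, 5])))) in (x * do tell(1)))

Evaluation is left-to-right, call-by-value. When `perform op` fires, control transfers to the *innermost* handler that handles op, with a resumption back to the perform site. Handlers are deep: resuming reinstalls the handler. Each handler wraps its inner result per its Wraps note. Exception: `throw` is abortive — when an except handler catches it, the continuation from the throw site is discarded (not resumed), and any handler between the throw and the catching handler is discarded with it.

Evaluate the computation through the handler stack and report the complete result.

Step-by-step:
choose[5, 1] @ H2
  branch[0] choose=5:
    throw(3) @ H1 caught ⇒ 14
    H2 returns [14]
  branch[1] choose=1:
    throw(3) @ H1 caught ⇒ 14
    H2 returns [14]
= [14, 14]

Answer: [14, 14]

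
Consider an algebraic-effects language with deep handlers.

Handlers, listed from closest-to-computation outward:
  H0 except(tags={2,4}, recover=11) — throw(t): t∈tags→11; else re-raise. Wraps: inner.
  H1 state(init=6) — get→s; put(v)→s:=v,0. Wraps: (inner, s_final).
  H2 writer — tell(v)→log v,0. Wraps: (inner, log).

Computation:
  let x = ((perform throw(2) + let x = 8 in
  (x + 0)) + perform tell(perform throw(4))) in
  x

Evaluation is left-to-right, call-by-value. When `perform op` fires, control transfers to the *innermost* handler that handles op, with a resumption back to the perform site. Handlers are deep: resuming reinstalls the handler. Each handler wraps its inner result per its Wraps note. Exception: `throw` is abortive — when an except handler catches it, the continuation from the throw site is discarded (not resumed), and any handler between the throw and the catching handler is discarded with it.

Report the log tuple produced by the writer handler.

Step-by-step:
throw(2) @ H0 caught ⇒ 11
H1 returns (11, 6)
H2 returns ((11, 6), ())
= ((11, 6), ())

Answer: ()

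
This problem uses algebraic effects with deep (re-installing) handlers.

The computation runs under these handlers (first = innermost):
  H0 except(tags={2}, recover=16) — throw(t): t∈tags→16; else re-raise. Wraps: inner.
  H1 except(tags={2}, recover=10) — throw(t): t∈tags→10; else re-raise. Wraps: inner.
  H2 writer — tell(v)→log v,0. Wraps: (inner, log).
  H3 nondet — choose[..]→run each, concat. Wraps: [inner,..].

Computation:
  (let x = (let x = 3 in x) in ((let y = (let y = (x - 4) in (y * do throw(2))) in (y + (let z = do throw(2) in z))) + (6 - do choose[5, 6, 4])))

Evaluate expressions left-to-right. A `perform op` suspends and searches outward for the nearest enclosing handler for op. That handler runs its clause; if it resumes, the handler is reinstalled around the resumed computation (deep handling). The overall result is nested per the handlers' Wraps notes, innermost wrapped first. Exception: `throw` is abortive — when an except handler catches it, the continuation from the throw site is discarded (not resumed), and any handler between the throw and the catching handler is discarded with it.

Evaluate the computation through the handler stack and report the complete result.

Answer: [(16, ())]

Step-by-step:
throw(2) @ H0 caught ⇒ 16
H1 returns 16
H2 returns (16, ())
H3 returns [(16, ())]
= [(16, ())]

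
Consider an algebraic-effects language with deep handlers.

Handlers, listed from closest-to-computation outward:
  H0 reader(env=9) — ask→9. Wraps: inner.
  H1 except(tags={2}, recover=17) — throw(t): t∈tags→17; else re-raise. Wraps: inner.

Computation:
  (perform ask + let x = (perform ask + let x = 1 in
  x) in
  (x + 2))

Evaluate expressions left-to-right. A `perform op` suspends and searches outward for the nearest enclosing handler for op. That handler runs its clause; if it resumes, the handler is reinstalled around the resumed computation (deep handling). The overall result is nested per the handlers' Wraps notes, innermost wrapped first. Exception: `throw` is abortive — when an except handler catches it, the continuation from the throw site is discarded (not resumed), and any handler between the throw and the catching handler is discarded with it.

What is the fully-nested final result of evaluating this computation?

Working:
ask @ H0 ⇒ 9
ask @ H0 ⇒ 9
H0 returns 21
H1 returns 21
= 21

Answer: 21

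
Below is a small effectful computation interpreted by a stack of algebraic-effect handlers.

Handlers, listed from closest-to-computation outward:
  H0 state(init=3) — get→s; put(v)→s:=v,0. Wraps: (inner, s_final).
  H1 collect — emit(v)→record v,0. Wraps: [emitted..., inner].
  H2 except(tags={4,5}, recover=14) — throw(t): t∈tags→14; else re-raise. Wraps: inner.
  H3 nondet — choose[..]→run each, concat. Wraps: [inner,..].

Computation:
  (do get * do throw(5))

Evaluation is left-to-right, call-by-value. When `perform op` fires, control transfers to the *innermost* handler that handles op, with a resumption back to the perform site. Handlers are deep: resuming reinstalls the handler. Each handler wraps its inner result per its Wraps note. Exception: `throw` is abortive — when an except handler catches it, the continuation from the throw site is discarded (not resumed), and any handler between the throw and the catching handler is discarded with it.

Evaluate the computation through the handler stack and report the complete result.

Answer: [14]

Evaluation trace:
get @ H0 ⇒ 3
throw(5) @ H2 caught ⇒ 14
H3 returns [14]
= [14]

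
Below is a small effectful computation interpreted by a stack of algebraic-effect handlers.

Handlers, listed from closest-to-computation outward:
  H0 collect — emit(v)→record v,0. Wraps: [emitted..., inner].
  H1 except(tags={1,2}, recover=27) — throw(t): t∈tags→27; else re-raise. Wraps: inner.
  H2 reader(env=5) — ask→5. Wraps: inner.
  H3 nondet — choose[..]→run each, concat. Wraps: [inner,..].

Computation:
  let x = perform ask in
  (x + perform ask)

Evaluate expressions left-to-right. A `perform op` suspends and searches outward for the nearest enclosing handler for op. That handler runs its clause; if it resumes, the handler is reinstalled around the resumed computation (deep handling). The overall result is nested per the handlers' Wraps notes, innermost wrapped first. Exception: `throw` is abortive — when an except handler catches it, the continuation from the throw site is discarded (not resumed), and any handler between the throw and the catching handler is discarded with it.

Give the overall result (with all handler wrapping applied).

Working:
ask @ H2 ⇒ 5
ask @ H2 ⇒ 5
H0 returns [10]
H1 returns [10]
H2 returns [10]
H3 returns [[10]]
= [[10]]

Answer: [[10]]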